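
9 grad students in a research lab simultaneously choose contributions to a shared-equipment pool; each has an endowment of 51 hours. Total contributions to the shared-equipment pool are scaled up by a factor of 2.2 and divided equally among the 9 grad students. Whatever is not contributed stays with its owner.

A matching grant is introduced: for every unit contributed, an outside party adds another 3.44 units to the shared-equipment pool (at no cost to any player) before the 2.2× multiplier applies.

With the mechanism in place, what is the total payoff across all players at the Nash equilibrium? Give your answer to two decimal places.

Under the mechanism each unit contributed yields 2.2 × 4.44 / 9 = 1.0853 back to its contributor per unit of net cost, which exceeds 1, making full contribution the dominant choice for everyone.
At the Nash equilibrium everyone contributes 51. Group total payoff = 2.2 × 4.44 × 459 = 4483.51.

4483.51 hours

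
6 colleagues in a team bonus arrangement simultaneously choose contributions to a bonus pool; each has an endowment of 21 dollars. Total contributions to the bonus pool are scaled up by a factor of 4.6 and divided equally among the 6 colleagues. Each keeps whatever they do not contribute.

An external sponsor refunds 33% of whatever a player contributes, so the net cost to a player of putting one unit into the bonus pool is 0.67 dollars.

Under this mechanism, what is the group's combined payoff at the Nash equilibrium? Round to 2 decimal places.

621.18 dollars

With the mechanism, a contributed unit returns (4.6/6) / 0.67 = 1.1443 per unit of net cost to the contributor — now above 1 — so contributing fully is weakly dominant for every player.
At the Nash equilibrium everyone contributes 21. Group total payoff = 6 × (21 × 0.33 + 4.6 × 21) = 621.18.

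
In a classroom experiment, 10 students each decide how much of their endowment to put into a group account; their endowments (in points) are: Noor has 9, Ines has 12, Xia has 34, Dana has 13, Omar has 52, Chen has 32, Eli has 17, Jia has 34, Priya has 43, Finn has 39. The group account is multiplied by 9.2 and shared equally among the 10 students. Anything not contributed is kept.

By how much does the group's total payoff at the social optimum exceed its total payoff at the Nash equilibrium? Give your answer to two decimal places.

2337.00 points

The private return per contributed unit is 9.2/10 = 0.9200 < 1 for every player regardless of endowment, so the Nash equilibrium is zero contribution and the group total is Σ E_j = 9 + 12 + 34 + 13 + 52 + 32 + 17 + 34 + 43 + 39 = 285.
Each contributed unit returns 9.200 to the group, so the social optimum is full contribution by everyone: group total = 9.200 × 285 = 2622.00.
Efficiency loss = (9.200 − 1) × 285 = 2337.00.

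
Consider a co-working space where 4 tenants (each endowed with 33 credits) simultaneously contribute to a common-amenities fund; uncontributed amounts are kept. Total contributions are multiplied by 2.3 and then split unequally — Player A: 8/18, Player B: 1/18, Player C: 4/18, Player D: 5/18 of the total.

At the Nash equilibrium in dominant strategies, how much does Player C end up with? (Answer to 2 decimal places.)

49.87 credits

For player j, contributing a unit is worthwhile iff 2.3 × (j's share) ≥ 1, i.e. iff j's share is at least 0.4348.
Only Player A (8/18) clears that bar, contributing 33; the remaining 3 contribute 0. Total contributed: 33.
Player C keeps 33 and receives 2.3 × 33 × 4/18 = 16.87 from the common-amenities fund, for a payoff of 49.87.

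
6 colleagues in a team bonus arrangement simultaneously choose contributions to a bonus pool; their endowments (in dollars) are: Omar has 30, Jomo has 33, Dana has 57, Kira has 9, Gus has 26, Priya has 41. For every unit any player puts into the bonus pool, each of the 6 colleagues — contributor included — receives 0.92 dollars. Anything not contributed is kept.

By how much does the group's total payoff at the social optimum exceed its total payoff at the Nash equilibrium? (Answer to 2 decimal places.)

The private return per contributed unit is 0.92 < 1 for everyone, so the Nash equilibrium is zero contribution and the group total is Σ E_j = 30 + 33 + 57 + 9 + 26 + 41 = 196.
Each contributed unit returns 5.520 to the group, so the social optimum is full contribution by everyone: group total = 5.520 × 196 = 1081.92.
Efficiency loss = (5.520 − 1) × 196 = 885.92.

885.92 dollars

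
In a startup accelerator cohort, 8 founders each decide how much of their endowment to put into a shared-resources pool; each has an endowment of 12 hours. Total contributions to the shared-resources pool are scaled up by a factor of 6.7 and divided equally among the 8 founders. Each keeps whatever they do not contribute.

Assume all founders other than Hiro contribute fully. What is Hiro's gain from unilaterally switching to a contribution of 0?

Switching from a contribution of 12 to 0 lets Hiro keep an extra 12 hours, but lowers the shared-resources pool by 12, which costs Hiro their own share of that drop: 6.7/8 × 12 = 10.05.
Net gain = 12 − 10.05 = 1.95. The private return per contributed unit (0.8375) is below 1, so free-riding is indeed the best response regardless of what the others do.

1.95 hours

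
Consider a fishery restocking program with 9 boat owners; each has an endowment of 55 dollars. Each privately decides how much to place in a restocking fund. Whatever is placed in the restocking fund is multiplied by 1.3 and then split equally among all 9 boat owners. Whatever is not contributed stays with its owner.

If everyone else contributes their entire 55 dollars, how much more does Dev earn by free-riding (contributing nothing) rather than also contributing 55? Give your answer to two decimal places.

47.06 dollars

Switching from a contribution of 55 to 0 lets Dev keep an extra 55 dollars, but lowers the restocking fund by 55, which costs Dev their own share of that drop: 1.3/9 × 55 = 7.94.
Net gain = 55 − 7.94 = 47.06. The private return per contributed unit (0.1444) is below 1, so free-riding is indeed the best response regardless of what the others do.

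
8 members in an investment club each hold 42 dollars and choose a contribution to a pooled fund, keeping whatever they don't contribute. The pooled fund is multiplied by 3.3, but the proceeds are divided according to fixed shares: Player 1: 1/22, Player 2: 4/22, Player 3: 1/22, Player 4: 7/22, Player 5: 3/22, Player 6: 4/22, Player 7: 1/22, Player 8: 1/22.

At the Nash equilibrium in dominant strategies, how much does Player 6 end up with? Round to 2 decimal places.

A player with share s gets back 3.3·s per unit contributed, so full contribution is dominant for anyone with s > 1/3.3 = 0.3030 and zero contribution is dominant for anyone below.
Only Player 4 (7/22) clears that bar, contributing 42; the remaining 7 contribute 0. Total contributed: 42.
Player 6 keeps 42 and receives 3.3 × 42 × 4/22 = 25.20 from the pooled fund, for a payoff of 67.20.

67.20 dollars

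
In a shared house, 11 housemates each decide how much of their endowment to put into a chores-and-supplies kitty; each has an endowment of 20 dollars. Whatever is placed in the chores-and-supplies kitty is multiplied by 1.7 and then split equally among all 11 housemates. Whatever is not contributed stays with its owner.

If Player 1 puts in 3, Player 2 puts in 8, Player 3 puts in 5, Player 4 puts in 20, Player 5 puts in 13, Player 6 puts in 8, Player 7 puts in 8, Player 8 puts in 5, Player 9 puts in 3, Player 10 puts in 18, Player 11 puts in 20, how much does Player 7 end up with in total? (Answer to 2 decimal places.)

29.15 dollars

Total contributed: 3 + 8 + 5 + 20 + 13 + 8 + 8 + 5 + 3 + 18 + 20 = 111.
Each receives 1.7 × 111 / 11 = 17.15 from the chores-and-supplies kitty.
Player 7 keeps 20 − 8 = 12, so Player 7's payoff is 12 + 17.15 = 29.15.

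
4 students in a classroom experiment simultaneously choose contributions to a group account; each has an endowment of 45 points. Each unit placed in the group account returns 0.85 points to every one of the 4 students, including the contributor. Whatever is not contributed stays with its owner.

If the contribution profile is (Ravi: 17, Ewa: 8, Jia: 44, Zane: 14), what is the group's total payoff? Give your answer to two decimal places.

Total contributed: 17 + 8 + 44 + 14 = 83; total kept: 4 × 45 − 83 = 97.
The group account pays out 0.85 × 4 × 83 = 282.20 in aggregate.
Group total = 97 + 282.20 = 379.20.

379.20 points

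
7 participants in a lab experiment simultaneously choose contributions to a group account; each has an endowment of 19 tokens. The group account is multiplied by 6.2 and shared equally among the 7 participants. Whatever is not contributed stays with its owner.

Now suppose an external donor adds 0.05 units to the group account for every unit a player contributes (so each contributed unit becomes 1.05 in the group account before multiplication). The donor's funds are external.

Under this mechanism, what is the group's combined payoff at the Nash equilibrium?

133.00 tokens

Even with the mechanism, each unit contributed returns only 6.2 × 1.05 / 7 = 0.9300 per unit of net cost, so contributing nothing is still dominant.
Everyone keeps their endowment and the group total is 7 × 19 = 133.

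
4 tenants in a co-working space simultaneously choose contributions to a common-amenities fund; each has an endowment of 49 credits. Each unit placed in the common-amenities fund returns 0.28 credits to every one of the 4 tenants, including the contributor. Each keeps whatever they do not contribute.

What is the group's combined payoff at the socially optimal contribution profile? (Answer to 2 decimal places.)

219.52 credits

Each contributed unit returns 1.120 to the group as a whole (0.28 to each of 4 players), which exceeds 1, so the social optimum is full contribution: group total = 1.120 × 196 = 219.52.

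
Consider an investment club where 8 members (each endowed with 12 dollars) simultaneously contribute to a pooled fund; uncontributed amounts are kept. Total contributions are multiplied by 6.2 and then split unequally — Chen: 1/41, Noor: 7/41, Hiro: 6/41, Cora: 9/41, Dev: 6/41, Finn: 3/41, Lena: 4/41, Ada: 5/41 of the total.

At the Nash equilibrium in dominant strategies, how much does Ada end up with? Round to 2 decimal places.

30.15 dollars

Each unit j contributes comes back to j as 6.2 × (j's share), so j prefers to contribute only if that share exceeds 1/6.2 = 0.1613; otherwise keeping the unit dominates.
The shares above 0.1613 belong to Noor and Cora, contributing 12 each; the remaining 6 contribute 0. Total contributed: 24.
Ada keeps 12 and receives 6.2 × 24 × 5/41 = 18.15 from the pooled fund, for a payoff of 30.15.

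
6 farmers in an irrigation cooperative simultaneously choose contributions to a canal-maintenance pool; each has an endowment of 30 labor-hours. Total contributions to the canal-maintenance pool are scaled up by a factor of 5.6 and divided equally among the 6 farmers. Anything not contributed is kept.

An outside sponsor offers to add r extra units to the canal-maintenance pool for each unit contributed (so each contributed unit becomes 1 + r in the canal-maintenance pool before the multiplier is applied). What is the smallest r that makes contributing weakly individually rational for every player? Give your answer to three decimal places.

With matching at rate r, one contributed unit becomes (1 + r) in the canal-maintenance pool and returns 5.6 × (1 + r) / 6 to the contributor.
Setting this equal to 1: 1 + r = 6/5.6 = 1.0714.
So the minimum matching rate is r = 1.0714 − 1 = 0.071.

0.071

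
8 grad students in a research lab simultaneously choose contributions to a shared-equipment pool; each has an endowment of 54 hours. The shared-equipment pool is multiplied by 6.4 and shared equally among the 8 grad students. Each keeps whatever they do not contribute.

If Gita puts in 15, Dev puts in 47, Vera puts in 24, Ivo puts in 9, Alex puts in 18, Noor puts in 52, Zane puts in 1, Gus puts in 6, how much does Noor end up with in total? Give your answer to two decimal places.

Total contributed: 15 + 47 + 24 + 9 + 18 + 52 + 1 + 6 = 172.
Each receives 6.4 × 172 / 8 = 137.60 from the shared-equipment pool.
Noor keeps 54 − 52 = 2, so Noor's payoff is 2 + 137.60 = 139.60.

139.60 hours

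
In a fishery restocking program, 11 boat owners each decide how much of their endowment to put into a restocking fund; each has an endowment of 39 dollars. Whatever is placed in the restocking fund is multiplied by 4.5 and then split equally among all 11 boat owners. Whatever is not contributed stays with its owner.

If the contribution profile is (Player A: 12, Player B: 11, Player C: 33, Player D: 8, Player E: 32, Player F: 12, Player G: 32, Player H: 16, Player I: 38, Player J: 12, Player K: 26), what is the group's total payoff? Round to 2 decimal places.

Total contributed: 12 + 11 + 33 + 8 + 32 + 12 + 32 + 16 + 38 + 12 + 26 = 232; total kept: 11 × 39 − 232 = 197.
The restocking fund pays out 4.5 × 232 = 1044.00 in aggregate.
Group total = 197 + 1044.00 = 1241.00.

1241.00 dollars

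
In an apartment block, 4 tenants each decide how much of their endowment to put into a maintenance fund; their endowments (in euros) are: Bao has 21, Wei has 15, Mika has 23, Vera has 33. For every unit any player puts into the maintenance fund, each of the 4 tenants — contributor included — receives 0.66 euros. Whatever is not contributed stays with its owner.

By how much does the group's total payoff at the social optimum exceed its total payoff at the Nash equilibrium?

150.88 euros

The private return per contributed unit is 0.66 < 1 for everyone, so the Nash equilibrium is zero contribution and the group total is Σ E_j = 21 + 15 + 23 + 33 = 92.
Each contributed unit returns 2.640 to the group, so the social optimum is full contribution by everyone: group total = 2.640 × 92 = 242.88.
Efficiency loss = (2.640 − 1) × 92 = 150.88.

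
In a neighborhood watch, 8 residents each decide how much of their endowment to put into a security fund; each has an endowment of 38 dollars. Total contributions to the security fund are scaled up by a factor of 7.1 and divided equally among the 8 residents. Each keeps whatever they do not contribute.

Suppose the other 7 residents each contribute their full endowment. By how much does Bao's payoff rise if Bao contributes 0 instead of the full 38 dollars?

Switching from a contribution of 38 to 0 lets Bao keep an extra 38 dollars, but lowers the security fund by 38, which costs Bao their own share of that drop: 7.1/8 × 38 = 33.72.
Net gain = 38 − 33.72 = 4.28. The private return per contributed unit (0.8875) is below 1, so free-riding is indeed the best response regardless of what the others do.

4.28 dollars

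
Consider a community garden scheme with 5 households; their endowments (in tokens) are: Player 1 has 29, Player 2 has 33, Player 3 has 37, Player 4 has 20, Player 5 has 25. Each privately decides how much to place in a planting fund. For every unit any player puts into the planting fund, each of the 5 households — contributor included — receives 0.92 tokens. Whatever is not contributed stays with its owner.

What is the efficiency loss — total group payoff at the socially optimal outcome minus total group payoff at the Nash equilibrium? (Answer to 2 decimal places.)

The private return per contributed unit is 0.92 < 1 for everyone, so the Nash equilibrium is zero contribution and the group total is Σ E_j = 29 + 33 + 37 + 20 + 25 = 144.
Each contributed unit returns 4.600 to the group, so the social optimum is full contribution by everyone: group total = 4.600 × 144 = 662.40.
Efficiency loss = (4.600 − 1) × 144 = 518.40.

518.40 tokens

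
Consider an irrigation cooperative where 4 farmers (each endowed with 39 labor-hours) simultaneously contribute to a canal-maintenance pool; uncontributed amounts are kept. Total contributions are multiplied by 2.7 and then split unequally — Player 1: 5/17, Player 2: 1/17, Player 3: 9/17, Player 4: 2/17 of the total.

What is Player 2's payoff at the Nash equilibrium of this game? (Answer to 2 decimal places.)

Each unit j contributes comes back to j as 2.7 × (j's share), so j prefers to contribute only if that share exceeds 1/2.7 = 0.3704; otherwise keeping the unit dominates.
The only share above 0.3704 is Player 3's 9/17, contributing 39; the remaining 3 contribute 0. Total contributed: 39.
Player 2 keeps 39 and receives 2.7 × 39 × 1/17 = 6.19 from the canal-maintenance pool, for a payoff of 45.19.

45.19 labor-hours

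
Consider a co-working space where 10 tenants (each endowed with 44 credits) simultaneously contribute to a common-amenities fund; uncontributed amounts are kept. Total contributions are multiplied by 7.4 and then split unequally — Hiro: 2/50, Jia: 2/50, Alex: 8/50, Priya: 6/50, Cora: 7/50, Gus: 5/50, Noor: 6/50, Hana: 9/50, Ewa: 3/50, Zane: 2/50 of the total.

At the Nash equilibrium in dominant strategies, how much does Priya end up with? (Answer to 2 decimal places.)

161.22 credits

For player j, contributing a unit is worthwhile iff 7.4 × (j's share) ≥ 1, i.e. iff j's share is at least 0.1351.
Alex, Cora and Hana are above the threshold, contributing 44 each; the remaining 7 contribute 0. Total contributed: 132.
Priya keeps 44 and receives 7.4 × 132 × 6/50 = 117.22 from the common-amenities fund, for a payoff of 161.22.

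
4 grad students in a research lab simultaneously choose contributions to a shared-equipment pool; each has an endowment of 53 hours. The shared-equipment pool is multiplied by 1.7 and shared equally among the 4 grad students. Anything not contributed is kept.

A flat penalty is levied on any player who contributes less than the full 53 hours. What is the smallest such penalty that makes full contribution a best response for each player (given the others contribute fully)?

Given the others contribute fully, the best deviation is to contribute 0 (any partial contribution still incurs the fine and gives up units whose private return 0.4250 is below 1).
Deviating from 53 to 0 saves 53 hours but forfeits the deviator's share of the drop in the shared-equipment pool: 1.7/4 × 53 = 22.52.
So the deviation gain is 53 − 22.52 = 30.48, and the fine must be at least 30.48 hours to wipe it out.

30.48 hours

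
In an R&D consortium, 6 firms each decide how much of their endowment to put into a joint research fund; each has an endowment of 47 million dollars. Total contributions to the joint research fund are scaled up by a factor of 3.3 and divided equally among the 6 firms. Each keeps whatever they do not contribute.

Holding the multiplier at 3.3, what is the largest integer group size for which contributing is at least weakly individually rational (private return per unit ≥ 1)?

Private return per unit is 3.3/(group size), which is ≥ 1 whenever the group size is ≤ 3.3.
The largest such integer is 3.

3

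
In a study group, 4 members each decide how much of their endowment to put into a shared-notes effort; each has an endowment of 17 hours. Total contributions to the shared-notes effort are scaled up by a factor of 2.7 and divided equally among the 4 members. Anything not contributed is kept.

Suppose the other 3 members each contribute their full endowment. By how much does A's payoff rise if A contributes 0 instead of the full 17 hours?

Switching from a contribution of 17 to 0 lets A keep an extra 17 hours, but lowers the shared-notes effort by 17, which costs A their own share of that drop: 2.7/4 × 17 = 11.47.
Net gain = 17 − 11.47 = 5.53. The private return per contributed unit (0.6750) is below 1, so free-riding is indeed the best response regardless of what the others do.

5.53 hours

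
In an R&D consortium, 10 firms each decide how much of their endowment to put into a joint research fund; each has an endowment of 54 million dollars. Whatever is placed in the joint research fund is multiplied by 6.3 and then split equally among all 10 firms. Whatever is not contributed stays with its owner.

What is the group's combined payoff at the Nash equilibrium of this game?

540.00 million dollars

Each contributed unit returns 6.3/10 = 0.6300 to its contributor — below 1 — so contributing 0 is dominant for every player. At the Nash equilibrium everyone keeps their 54, and the group total is 10 × 54 = 540.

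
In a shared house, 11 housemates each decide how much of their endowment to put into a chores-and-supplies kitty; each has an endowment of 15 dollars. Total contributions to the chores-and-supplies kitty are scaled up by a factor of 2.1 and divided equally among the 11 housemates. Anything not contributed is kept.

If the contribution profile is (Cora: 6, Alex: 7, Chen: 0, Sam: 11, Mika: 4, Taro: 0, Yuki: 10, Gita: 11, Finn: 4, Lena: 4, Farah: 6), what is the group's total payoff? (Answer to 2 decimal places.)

234.30 dollars

Total contributed: 6 + 7 + 0 + 11 + 4 + 0 + 10 + 11 + 4 + 4 + 6 = 63; total kept: 11 × 15 − 63 = 102.
The chores-and-supplies kitty pays out 2.1 × 63 = 132.30 in aggregate.
Group total = 102 + 132.30 = 234.30.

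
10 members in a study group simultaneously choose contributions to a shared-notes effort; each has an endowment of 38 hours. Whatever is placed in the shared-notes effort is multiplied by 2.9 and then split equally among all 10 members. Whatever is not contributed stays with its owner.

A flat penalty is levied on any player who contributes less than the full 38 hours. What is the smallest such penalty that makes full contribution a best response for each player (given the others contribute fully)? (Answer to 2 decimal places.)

26.98 hours

Given the others contribute fully, the best deviation is to contribute 0 (any partial contribution still incurs the fine and gives up units whose private return 0.2900 is below 1).
Deviating from 38 to 0 saves 38 hours but forfeits the deviator's share of the drop in the shared-notes effort: 2.9/10 × 38 = 11.02.
So the deviation gain is 38 − 11.02 = 26.98, and the fine must be at least 26.98 hours to wipe it out.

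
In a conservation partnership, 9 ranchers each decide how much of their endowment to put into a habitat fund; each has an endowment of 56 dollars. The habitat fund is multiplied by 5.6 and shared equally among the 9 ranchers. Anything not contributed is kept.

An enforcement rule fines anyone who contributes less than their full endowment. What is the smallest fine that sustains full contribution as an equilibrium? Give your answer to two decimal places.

Given the others contribute fully, the best deviation is to contribute 0 (any partial contribution still incurs the fine and gives up units whose private return 0.6222 is below 1).
Deviating from 56 to 0 saves 56 dollars but forfeits the deviator's share of the drop in the habitat fund: 5.6/9 × 56 = 34.84.
So the deviation gain is 56 − 34.84 = 21.16, and the fine must be at least 21.16 dollars to wipe it out.

21.16 dollars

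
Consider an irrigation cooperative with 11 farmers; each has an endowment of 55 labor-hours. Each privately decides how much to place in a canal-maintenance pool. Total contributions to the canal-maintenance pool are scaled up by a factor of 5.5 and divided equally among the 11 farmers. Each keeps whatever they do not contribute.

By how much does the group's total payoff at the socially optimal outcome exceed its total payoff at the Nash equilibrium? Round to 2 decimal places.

2722.50 labor-hours

Each contributed unit returns 5.5/11 = 0.5000 to its contributor — below 1 — so contributing 0 is dominant for every player. At the Nash equilibrium everyone keeps their 55, and the group total is 11 × 55 = 605.
Each contributed unit returns 5.500 to the group as a whole (0.5000 to each of 11 players), which exceeds 1, so the social optimum is full contribution: group total = 5.500 × 605 = 3327.50.
Efficiency loss = 3327.50 − 605 = 2722.50.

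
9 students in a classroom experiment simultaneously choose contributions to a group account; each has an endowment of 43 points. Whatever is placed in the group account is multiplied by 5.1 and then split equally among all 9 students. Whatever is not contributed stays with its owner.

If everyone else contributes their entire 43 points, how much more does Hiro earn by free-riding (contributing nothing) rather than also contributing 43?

18.63 points

Switching from a contribution of 43 to 0 lets Hiro keep an extra 43 points, but lowers the group account by 43, which costs Hiro their own share of that drop: 5.1/9 × 43 = 24.37.
Net gain = 43 − 24.37 = 18.63. The private return per contributed unit (0.5667) is below 1, so free-riding is indeed the best response regardless of what the others do.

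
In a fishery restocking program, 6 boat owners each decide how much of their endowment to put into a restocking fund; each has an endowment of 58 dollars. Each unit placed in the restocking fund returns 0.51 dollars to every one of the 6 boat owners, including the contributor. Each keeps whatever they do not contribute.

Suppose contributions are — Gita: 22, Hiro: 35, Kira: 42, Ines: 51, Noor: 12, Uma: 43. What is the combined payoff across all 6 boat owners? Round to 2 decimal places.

Total contributed: 22 + 35 + 42 + 51 + 12 + 43 = 205; total kept: 6 × 58 − 205 = 143.
The restocking fund pays out 0.51 × 6 × 205 = 627.30 in aggregate.
Group total = 143 + 627.30 = 770.30.

770.30 dollars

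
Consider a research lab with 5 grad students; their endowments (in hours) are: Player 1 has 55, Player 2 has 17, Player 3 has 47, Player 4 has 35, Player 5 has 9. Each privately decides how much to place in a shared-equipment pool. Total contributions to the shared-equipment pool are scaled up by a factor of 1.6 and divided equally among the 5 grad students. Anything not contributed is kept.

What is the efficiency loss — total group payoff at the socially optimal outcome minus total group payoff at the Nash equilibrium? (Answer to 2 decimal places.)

The private return per contributed unit is 1.6/5 = 0.3200 < 1 for every player regardless of endowment, so the Nash equilibrium is zero contribution and the group total is Σ E_j = 55 + 17 + 47 + 35 + 9 = 163.
Each contributed unit returns 1.600 to the group, so the social optimum is full contribution by everyone: group total = 1.600 × 163 = 260.80.
Efficiency loss = (1.600 − 1) × 163 = 97.80.

97.80 hours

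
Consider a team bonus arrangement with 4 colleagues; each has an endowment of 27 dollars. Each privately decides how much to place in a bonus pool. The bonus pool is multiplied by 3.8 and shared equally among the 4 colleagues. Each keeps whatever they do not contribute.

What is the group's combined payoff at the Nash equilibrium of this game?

108.00 dollars

Each contributed unit returns 3.8/4 = 0.9500 to its contributor — below 1 — so contributing 0 is dominant for every player. At the Nash equilibrium everyone keeps their 27, and the group total is 4 × 27 = 108.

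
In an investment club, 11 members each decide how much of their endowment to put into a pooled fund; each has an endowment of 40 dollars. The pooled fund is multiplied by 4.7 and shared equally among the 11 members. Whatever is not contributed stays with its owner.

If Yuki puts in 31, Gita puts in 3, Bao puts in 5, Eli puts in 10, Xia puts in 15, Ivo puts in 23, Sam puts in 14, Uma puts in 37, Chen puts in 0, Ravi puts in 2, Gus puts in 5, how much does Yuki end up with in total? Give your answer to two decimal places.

Total contributed: 31 + 3 + 5 + 10 + 15 + 23 + 14 + 37 + 0 + 2 + 5 = 145.
Each receives 4.7 × 145 / 11 = 61.95 from the pooled fund.
Yuki keeps 40 − 31 = 9, so Yuki's payoff is 9 + 61.95 = 70.95.

70.95 dollars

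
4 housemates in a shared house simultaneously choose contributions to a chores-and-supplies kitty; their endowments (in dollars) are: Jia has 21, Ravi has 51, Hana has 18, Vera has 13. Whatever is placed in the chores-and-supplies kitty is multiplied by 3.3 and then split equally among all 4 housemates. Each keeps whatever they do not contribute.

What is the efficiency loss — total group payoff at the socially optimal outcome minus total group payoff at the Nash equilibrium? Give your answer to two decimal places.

236.90 dollars

The private return per contributed unit is 3.3/4 = 0.8250 < 1 for every player regardless of endowment, so the Nash equilibrium is zero contribution and the group total is Σ E_j = 21 + 51 + 18 + 13 = 103.
Each contributed unit returns 3.300 to the group, so the social optimum is full contribution by everyone: group total = 3.300 × 103 = 339.90.
Efficiency loss = (3.300 − 1) × 103 = 236.90.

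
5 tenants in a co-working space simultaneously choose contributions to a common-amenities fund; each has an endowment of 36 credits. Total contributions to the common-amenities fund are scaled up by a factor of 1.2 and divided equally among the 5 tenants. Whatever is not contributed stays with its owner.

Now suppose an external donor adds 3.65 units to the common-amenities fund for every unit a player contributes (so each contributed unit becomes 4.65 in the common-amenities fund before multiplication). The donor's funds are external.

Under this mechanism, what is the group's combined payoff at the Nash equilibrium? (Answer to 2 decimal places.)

With the mechanism, a contributed unit returns 1.2 × 4.65 / 5 = 1.1160 per unit of net cost to the contributor — now above 1 — so contributing fully is weakly dominant for every player.
At the Nash equilibrium everyone contributes 36. Group total payoff = 1.2 × 4.65 × 180 = 1004.40.

1004.40 credits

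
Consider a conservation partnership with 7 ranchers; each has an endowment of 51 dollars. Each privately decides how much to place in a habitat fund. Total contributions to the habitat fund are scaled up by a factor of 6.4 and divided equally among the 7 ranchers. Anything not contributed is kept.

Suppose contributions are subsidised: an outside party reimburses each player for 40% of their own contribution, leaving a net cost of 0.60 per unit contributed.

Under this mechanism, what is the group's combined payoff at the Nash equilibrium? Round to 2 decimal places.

2427.60 dollars

Under the mechanism each unit contributed yields (6.4/7) / 0.60 = 1.5238 back to its contributor per unit of net cost, which exceeds 1, making full contribution the dominant choice for everyone.
At the Nash equilibrium everyone contributes 51. Group total payoff = 7 × (51 × 0.40 + 6.4 × 51) = 2427.60.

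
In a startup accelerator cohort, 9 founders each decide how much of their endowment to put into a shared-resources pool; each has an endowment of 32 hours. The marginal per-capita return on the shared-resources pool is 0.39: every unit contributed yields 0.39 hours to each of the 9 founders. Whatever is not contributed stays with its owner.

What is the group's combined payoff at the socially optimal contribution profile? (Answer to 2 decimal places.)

1010.88 hours

Each contributed unit returns 3.510 to the group as a whole (0.39 to each of 9 players), which exceeds 1, so the social optimum is full contribution: group total = 3.510 × 288 = 1010.88.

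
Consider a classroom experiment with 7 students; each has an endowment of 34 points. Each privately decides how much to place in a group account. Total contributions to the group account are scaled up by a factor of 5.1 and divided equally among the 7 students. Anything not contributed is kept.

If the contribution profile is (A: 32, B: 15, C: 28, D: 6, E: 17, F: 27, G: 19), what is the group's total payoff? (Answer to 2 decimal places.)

Total contributed: 32 + 15 + 28 + 6 + 17 + 27 + 19 = 144; total kept: 7 × 34 − 144 = 94.
The group account pays out 5.1 × 144 = 734.40 in aggregate.
Group total = 94 + 734.40 = 828.40.

828.40 points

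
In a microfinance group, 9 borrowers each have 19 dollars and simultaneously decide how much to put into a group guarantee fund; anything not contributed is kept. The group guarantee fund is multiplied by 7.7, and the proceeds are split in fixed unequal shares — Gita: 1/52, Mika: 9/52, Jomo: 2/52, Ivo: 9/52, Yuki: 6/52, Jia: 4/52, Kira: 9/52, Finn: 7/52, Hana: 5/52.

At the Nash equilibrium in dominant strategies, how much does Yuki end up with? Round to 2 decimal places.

86.52 dollars

Player j's private return per contributed unit is 7.7 × (j's share). Contributing is weakly dominant for j when that share is at least 1/7.7 = 0.1299, and contributing 0 is dominant otherwise.
Mika, Ivo, Kira and Finn are above the threshold, contributing 19 each; the remaining 5 contribute 0. Total contributed: 76.
Yuki keeps 19 and receives 7.7 × 76 × 6/52 = 67.52 from the group guarantee fund, for a payoff of 86.52.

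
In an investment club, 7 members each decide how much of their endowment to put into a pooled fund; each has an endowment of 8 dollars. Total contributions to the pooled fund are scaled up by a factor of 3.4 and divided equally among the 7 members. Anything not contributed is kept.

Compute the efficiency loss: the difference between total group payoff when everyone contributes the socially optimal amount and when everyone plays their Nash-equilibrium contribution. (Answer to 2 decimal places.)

Each contributed unit returns 3.4/7 = 0.4857 to its contributor — below 1 — so contributing 0 is dominant for every player. At the Nash equilibrium everyone keeps their 8, and the group total is 7 × 8 = 56.
Each contributed unit returns 3.400 to the group as a whole (0.4857 to each of 7 players), which exceeds 1, so the social optimum is full contribution: group total = 3.400 × 56 = 190.40.
Efficiency loss = 190.40 − 56 = 134.40.

134.40 dollars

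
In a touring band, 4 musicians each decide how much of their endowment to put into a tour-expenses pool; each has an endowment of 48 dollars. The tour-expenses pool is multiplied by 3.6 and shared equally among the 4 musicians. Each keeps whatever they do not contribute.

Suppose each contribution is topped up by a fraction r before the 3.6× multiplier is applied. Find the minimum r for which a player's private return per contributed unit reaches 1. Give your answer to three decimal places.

With matching at rate r, one contributed unit becomes (1 + r) in the tour-expenses pool and returns 3.6 × (1 + r) / 4 to the contributor.
Setting this equal to 1: 1 + r = 4/3.6 = 1.1111.
So the minimum matching rate is r = 1.1111 − 1 = 0.111.

0.111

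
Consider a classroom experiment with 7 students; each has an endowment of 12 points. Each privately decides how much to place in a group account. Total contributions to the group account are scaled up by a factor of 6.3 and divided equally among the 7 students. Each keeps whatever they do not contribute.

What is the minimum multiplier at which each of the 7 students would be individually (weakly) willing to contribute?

7

A contributed unit returns (multiplier)/7 to its contributor.
This reaches 1 exactly when the multiplier is 7.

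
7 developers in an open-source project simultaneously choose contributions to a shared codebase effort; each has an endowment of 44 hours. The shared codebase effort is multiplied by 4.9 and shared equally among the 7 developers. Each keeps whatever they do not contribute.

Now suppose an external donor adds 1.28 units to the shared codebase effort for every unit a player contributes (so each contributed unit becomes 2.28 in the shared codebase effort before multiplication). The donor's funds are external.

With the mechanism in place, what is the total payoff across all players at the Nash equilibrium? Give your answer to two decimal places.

Under the mechanism each unit contributed yields 4.9 × 2.28 / 7 = 1.5960 back to its contributor per unit of net cost, which exceeds 1, making full contribution the dominant choice for everyone.
At the Nash equilibrium everyone contributes 44. Group total payoff = 4.9 × 2.28 × 308 = 3440.98.

3440.98 hours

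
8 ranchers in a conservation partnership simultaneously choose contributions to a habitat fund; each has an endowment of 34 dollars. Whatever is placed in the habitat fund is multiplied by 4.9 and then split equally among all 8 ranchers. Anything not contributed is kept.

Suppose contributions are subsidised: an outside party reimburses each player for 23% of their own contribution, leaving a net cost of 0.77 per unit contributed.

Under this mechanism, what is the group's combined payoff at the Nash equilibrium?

272.00 dollars

The effective private return is (4.9/8) / 0.77 = 0.7955, which is still under 1, so the mechanism doesn't change anyone's dominant strategy: zero contribution.
Everyone keeps their endowment and the group total is 8 × 34 = 272.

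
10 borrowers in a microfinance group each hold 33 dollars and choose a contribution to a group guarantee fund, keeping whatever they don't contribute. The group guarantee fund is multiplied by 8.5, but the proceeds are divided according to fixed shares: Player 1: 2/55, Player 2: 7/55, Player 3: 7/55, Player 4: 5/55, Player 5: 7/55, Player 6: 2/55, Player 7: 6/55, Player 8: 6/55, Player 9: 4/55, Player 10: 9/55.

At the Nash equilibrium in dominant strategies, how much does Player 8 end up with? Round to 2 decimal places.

155.40 dollars

A player with share s gets back 8.5·s per unit contributed, so full contribution is dominant for anyone with s > 1/8.5 = 0.1176 and zero contribution is dominant for anyone below.
Player 2, Player 3, Player 5 and Player 10 clear that bar, contributing 33 each; the remaining 6 contribute 0. Total contributed: 132.
Player 8 keeps 33 and receives 8.5 × 132 × 6/55 = 122.40 from the group guarantee fund, for a payoff of 155.40.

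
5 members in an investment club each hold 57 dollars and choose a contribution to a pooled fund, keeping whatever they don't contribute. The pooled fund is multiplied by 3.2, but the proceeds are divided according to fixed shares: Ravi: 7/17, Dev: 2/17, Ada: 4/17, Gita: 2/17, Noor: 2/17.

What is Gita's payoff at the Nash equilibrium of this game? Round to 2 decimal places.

78.46 dollars

Each unit j contributes comes back to j as 3.2 × (j's share), so j prefers to contribute only if that share exceeds 1/3.2 = 0.3125; otherwise keeping the unit dominates.
Ravi alone (share 7/17) is above the threshold, contributing 57; the remaining 4 contribute 0. Total contributed: 57.
Gita keeps 57 and receives 3.2 × 57 × 2/17 = 21.46 from the pooled fund, for a payoff of 78.46.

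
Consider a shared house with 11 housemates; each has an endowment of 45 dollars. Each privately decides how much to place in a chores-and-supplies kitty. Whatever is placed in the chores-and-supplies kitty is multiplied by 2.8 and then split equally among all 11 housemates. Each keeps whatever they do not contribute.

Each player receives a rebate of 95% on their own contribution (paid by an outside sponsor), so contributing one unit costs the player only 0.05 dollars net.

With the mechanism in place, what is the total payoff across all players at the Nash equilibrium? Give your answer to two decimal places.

Under the mechanism each unit contributed yields (2.8/11) / 0.05 = 5.0909 back to its contributor per unit of net cost, which exceeds 1, making full contribution the dominant choice for everyone.
At the Nash equilibrium everyone contributes 45. Group total payoff = 11 × (45 × 0.95 + 2.8 × 45) = 1856.25.

1856.25 dollars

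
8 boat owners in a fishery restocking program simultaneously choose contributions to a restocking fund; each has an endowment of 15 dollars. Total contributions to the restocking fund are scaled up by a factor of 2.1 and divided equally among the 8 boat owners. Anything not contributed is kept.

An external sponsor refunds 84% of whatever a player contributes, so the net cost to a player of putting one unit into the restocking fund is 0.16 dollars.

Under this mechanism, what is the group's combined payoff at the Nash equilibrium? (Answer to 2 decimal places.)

352.80 dollars

With the mechanism, a contributed unit returns (2.1/8) / 0.16 = 1.6406 per unit of net cost to the contributor — now above 1 — so contributing fully is weakly dominant for every player.
At the Nash equilibrium everyone contributes 15. Group total payoff = 8 × (15 × 0.84 + 2.1 × 15) = 352.80.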